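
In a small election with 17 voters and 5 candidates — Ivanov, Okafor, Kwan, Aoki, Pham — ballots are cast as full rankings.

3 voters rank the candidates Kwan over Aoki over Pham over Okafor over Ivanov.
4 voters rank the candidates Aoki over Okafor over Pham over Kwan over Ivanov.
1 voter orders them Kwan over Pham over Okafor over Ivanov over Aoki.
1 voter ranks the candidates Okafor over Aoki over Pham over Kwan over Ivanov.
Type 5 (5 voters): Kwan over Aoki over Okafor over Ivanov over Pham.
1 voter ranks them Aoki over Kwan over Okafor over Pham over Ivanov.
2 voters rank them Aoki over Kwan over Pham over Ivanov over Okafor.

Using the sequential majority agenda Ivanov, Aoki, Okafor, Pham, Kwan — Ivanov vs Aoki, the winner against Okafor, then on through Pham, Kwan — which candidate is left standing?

Round 1: Ivanov vs Aoki — 1–16, Aoki advances.
Round 2: Aoki vs Okafor — 15–2, Aoki advances.
Round 3: Aoki vs Pham — 16–1, Aoki advances.
Round 4: Aoki vs Kwan — 8–9, Kwan advances.
Kwan survives the agenda.

Kwan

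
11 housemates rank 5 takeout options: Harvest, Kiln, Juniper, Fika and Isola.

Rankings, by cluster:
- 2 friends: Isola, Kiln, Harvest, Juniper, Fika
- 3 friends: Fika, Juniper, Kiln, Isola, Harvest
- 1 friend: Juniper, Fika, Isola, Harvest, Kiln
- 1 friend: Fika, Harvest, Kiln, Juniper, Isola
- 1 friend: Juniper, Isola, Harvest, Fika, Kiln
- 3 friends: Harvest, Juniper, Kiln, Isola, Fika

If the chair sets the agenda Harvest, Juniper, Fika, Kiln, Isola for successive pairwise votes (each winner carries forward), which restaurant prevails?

Isola

Round 1: Harvest vs Juniper — 6–5, Harvest advances.
Round 2: Harvest vs Fika — 6–5, Harvest advances.
Round 3: Harvest vs Kiln — 6–5, Harvest advances.
Round 4: Harvest vs Isola — 4–7, Isola advances.
The agenda winner is Isola.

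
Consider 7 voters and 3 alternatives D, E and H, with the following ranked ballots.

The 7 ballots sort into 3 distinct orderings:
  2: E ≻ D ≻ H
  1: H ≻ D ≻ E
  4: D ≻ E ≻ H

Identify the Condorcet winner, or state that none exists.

Head-to-head results (7 voters):
D vs E: 5 to 2, D.
D vs H: 6 to 1, D.
E vs H: E preferred on 2+4 = 6 ballots; E wins 6–1.
D beats each of E, H — D is the Condorcet winner.

D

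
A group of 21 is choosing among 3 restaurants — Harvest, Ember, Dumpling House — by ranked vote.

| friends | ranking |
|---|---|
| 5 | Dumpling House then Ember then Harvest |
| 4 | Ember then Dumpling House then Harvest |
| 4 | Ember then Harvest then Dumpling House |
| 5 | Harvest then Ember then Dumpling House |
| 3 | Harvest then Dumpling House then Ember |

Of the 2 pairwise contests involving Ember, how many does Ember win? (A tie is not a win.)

2

Ember against each rival (21 friends):
Ember vs Harvest: Ember is ranked higher on 5+4+4 = 13 ballots, Harvest on 8. Ember wins 13–8.
Ember vs Dumpling House: Ember wins 13–8.
Ember beats Harvest, Dumpling House — 2 pairwise wins.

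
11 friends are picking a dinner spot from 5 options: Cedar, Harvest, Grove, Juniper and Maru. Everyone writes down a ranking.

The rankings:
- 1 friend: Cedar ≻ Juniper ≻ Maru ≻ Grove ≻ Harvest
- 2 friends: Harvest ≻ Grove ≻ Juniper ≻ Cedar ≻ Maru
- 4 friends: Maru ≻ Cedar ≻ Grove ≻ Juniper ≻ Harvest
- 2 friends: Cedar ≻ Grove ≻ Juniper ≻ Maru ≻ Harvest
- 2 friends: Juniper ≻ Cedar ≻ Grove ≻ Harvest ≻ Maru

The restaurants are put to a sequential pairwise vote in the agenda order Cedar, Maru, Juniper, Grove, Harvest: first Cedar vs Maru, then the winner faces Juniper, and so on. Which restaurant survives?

Cedar

Round 1: Cedar vs Maru — 7–4, Cedar advances.
Round 2: Cedar vs Juniper — 7–4, Cedar advances.
Round 3: Cedar vs Grove — 9–2, Cedar advances.
Round 4: Cedar vs Harvest — 9–2, Cedar advances.
Cedar survives the agenda.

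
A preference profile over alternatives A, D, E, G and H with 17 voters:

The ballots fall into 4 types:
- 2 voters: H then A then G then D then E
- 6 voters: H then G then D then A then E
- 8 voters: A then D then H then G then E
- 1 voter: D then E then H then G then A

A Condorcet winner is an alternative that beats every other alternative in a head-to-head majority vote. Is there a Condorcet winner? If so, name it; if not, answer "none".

none

Pairwise majorities:
A vs D: 10 to 7, A.
A vs E: 16 to 1, A.
A vs G: A preferred on 2+8 = 10 ballots; A wins 10–7.
A vs H: 8 for A, 9 for H — H by 9–8.
D vs E: D preferred on 2+6+8+1 = 17 ballots; D wins 17–0.
D vs G: 8+1 = 9 for D, 8 for G — D by 9–8.
D vs H: D preferred on 8+1 = 9 ballots; D wins 9–8.
E vs G: 1 to 16, G.
E vs H: E is ranked higher on 1 ballot, H on 16. H wins 16–1.
G vs H: G preferred on 0 ballots; H wins 17–0.
Every alternative loses at least once (A loses to H; D loses to A; E loses to A; G loses to A; H loses to D). The majority relation contains the cycle A beats D beats H beats A, so there is no Condorcet winner.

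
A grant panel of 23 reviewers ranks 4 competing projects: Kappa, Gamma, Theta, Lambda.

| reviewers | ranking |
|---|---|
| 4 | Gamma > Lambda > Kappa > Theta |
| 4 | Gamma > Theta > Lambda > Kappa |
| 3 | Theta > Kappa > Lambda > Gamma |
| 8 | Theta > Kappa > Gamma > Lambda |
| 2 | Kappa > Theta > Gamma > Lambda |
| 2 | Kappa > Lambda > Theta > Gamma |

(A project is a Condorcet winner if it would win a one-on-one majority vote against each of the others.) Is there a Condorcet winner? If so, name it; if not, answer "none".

Pairwise majorities:
Kappa vs Gamma: Kappa wins 15–8.
Kappa vs Theta: Theta wins 15–8.
Kappa–Lambda: Kappa 15–8.
Gamma vs Theta: Theta, 15–8.
Gamma vs Lambda: Gamma wins 18–5.
Theta–Lambda: Theta 17–6.
Theta beats each of Kappa, Gamma, Lambda — Theta is the Condorcet winner.

Theta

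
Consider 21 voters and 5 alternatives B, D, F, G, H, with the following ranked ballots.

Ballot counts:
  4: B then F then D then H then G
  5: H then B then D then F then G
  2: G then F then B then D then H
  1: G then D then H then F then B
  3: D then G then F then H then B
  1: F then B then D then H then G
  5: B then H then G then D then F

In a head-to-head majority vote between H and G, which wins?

H

Ballots ranking H above G: 4 + 5 + 1 + 5 = 15.
Ballots ranking G above H: 21 − 15 = 6.
H wins the head-to-head 15–6.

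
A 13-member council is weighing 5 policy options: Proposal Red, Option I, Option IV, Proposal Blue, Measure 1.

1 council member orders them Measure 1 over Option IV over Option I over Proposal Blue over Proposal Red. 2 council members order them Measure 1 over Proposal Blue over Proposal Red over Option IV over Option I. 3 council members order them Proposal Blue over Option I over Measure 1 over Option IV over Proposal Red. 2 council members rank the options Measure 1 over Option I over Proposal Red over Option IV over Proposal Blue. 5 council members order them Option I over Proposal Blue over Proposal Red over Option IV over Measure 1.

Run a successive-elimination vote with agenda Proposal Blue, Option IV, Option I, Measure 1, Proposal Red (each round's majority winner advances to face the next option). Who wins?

Round 1: Proposal Blue vs Option IV — 10–3, Proposal Blue advances.
Round 2: Proposal Blue vs Option I — 5–8, Option I advances.
Round 3: Option I vs Measure 1 — 8–5, Option I advances.
Round 4: Option I vs Proposal Red — 11–2, Option I advances.
The agenda winner is Option I.

Option I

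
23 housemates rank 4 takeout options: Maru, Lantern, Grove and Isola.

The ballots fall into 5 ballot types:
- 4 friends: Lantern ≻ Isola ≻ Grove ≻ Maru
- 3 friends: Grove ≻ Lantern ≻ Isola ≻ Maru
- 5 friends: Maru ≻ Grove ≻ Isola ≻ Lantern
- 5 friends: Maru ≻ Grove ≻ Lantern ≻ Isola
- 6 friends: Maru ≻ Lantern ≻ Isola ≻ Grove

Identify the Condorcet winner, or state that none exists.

Pairwise majorities:
Maru vs Lantern: Maru, 16–7.
Maru vs Grove: Maru wins 16–7.
Maru vs Isola: Maru wins 16–7.
Lantern vs Grove: Grove, 13–10.
Lantern vs Isola: Lantern wins 18–5.
Grove vs Isola: Grove, 13–10.
Only Maru has no losses; Maru is the Condorcet winner.

Maru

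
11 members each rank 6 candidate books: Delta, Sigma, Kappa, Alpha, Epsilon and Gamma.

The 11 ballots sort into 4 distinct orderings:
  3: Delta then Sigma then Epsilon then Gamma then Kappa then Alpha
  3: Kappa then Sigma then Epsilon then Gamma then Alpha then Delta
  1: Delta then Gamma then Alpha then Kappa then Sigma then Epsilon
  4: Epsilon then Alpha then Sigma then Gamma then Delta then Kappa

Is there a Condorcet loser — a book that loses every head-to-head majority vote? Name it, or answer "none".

Pairwise majorities:
Delta vs Sigma: Delta is ranked higher on 3+1 = 4 ballots, Sigma on 7. Sigma wins 7–4.
Delta vs Kappa: 8 to 3, Delta.
Delta vs Alpha: Alpha wins 7–4.
Delta vs Epsilon: Epsilon wins 7–4.
Delta vs Gamma: Gamma wins 7–4.
Sigma vs Kappa: 3+4 = 7 for Sigma, 4 for Kappa — Sigma by 7–4.
Sigma vs Alpha: Sigma preferred on 3+3 = 6 ballots; Sigma wins 6–5.
Sigma vs Epsilon: 3+3+1 = 7 for Sigma, 4 for Epsilon — Sigma by 7–4.
Sigma vs Gamma: 10 to 1, Sigma.
Kappa vs Alpha: Kappa wins 6–5.
Kappa vs Epsilon: Epsilon, 7–4.
Kappa vs Gamma: Gamma wins 8–3.
Alpha vs Epsilon: 1 to 10, Epsilon.
Alpha vs Gamma: Alpha preferred on 4 ballots; Gamma wins 7–4.
Epsilon–Gamma: Epsilon 10–1.
Each book has at least one pairwise win (Delta beats Kappa; Sigma beats Delta; Kappa beats Alpha; Alpha beats Delta; Epsilon beats Delta; Gamma beats Delta) — no Condorcet loser.

none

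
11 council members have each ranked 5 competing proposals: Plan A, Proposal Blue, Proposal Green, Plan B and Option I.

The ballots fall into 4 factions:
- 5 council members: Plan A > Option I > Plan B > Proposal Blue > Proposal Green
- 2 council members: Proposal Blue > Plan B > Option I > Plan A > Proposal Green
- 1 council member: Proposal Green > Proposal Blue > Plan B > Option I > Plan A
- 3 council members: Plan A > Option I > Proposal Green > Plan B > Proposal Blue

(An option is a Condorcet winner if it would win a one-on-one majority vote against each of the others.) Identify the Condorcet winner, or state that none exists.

Plan A

Pairwise majorities:
Plan A vs Proposal Blue: Plan A wins 8–3.
Plan A vs Proposal Green: Plan A, 10–1.
Plan A vs Plan B: Plan A wins 8–3.
Plan A vs Option I: Plan A, 8–3.
Proposal Blue–Proposal Green: Proposal Blue 7–4.
Proposal Blue vs Plan B: Plan B, 8–3.
Proposal Blue–Option I: Option I 8–3.
Proposal Green–Plan B: Plan B 7–4.
Proposal Green–Option I: Option I 10–1.
Plan B vs Option I: Option I wins 8–3.
Plan A beats each of Proposal Blue, Proposal Green, Plan B, Option I — Plan A is the Condorcet winner.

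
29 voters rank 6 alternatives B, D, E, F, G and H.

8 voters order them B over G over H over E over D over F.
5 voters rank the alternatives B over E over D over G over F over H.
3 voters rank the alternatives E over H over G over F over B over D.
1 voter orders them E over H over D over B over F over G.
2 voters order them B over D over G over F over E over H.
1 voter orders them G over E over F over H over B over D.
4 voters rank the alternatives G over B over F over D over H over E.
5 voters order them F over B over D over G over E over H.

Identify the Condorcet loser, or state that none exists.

H

Pairwise majorities:
B–D: B 28–1.
B vs E: B, 24–5.
B–F: B 20–9.
B–G: B 21–8.
B vs H: B is ranked higher on 8+5+2+4+5 = 24 ballots, H on 5. B wins 24–5.
D vs E: 2+4+5 = 11 for D, 18 for E — E by 18–11.
D vs F: 8+5+1+2 = 16 for D, 13 for F — D by 16–13.
D vs G: 5+1+2+5 = 13 for D, 16 for G — G by 16–13.
D–H: D 16–13.
E vs F: E is ranked higher on 8+5+3+1+1 = 18 ballots, F on 11. E wins 18–11.
E vs G: E is ranked higher on 5+3+1 = 9 ballots, G on 20. G wins 20–9.
E vs H: E wins 17–12.
F vs G: G, 23–6.
F vs H: 17 to 12, F.
G vs H: G is ranked higher on 8+5+2+1+4+5 = 25 ballots, H on 4. G wins 25–4.
H is beaten in every head-to-head and is the Condorcet loser.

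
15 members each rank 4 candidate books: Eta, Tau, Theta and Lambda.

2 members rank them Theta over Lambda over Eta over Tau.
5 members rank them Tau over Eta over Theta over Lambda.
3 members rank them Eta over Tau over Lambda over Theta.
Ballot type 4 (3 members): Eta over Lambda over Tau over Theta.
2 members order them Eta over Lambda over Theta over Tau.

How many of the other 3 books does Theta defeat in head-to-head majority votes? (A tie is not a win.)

0

Theta against each rival (15 members):
Theta vs Eta: Eta, 13–2.
Theta–Tau: Tau 11–4.
Theta vs Lambda: Theta preferred on 2+5 = 7 ballots; Lambda wins 8–7.
Theta beats no one; loses to Eta, Tau, Lambda — 0 pairwise wins.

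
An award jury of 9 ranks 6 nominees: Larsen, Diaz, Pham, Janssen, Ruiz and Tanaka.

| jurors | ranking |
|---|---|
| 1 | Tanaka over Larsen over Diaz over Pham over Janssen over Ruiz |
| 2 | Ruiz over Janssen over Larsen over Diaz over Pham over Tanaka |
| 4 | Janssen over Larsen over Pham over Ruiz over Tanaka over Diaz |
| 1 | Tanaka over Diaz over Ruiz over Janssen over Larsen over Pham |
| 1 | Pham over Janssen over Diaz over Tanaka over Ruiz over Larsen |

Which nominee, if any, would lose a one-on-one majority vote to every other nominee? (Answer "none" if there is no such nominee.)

Diaz

Pairwise majorities:
Larsen vs Diaz: Larsen is ranked higher on 1+2+4 = 7 ballots, Diaz on 2. Larsen wins 7–2.
Larsen–Pham: Larsen 8–1.
Larsen vs Janssen: Janssen, 8–1.
Larsen–Ruiz: Larsen 5–4.
Larsen vs Tanaka: 6 to 3, Larsen.
Diaz–Pham: Pham 5–4.
Diaz–Janssen: Janssen 7–2.
Diaz vs Ruiz: Diaz is ranked higher on 1+1+1 = 3 ballots, Ruiz on 6. Ruiz wins 6–3.
Diaz vs Tanaka: Diaz preferred on 2+1 = 3 ballots; Tanaka wins 6–3.
Pham vs Janssen: Janssen wins 7–2.
Pham vs Ruiz: Pham preferred on 1+4+1 = 6 ballots; Pham wins 6–3.
Pham vs Tanaka: 2+4+1 = 7 for Pham, 2 for Tanaka — Pham by 7–2.
Janssen vs Ruiz: Janssen is ranked higher on 1+4+1 = 6 ballots, Ruiz on 3. Janssen wins 6–3.
Janssen vs Tanaka: Janssen preferred on 2+4+1 = 7 ballots; Janssen wins 7–2.
Ruiz–Tanaka: Ruiz 6–3.
Diaz is beaten in every head-to-head and is the Condorcet loser.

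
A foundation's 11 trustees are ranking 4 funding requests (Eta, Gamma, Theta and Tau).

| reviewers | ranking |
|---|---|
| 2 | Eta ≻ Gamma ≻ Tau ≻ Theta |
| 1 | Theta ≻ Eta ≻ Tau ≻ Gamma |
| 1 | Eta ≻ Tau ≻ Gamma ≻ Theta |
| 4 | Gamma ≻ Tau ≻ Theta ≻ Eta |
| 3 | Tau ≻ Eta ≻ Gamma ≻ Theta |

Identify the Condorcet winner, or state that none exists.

none

Pairwise majorities:
Eta vs Gamma: Eta, 7–4.
Eta vs Theta: Eta is ranked higher on 2+1+3 = 6 ballots, Theta on 5. Eta wins 6–5.
Eta vs Tau: Tau, 7–4.
Gamma vs Theta: Gamma preferred on 2+1+4+3 = 10 ballots; Gamma wins 10–1.
Gamma vs Tau: Gamma wins 6–5.
Theta–Tau: Tau 10–1.
No project is unbeaten: Eta loses to Tau; Gamma loses to Eta; Theta loses to Eta; Tau loses to Gamma. In particular Eta → Gamma → Tau → Eta is a majority cycle — no Condorcet winner exists.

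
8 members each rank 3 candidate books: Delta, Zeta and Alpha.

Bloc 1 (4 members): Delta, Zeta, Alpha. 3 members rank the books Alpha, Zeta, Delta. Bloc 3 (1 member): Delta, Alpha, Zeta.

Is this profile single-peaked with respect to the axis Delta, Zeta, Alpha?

Axis positions: Delta=1, Zeta=2, Alpha=3.
Bloc 1 (peak Delta at position 1): ranking walks positions 1-2-3, expanding outward from the peak — single-peaked.
Bloc 2 (peak Alpha at position 3): ranking walks positions 3-2-1, expanding outward from the peak — single-peaked.
Bloc 3: ranking walks positions 1-3-2; Alpha is ranked above Zeta even though Zeta lies between Alpha and the peak Delta on the axis — preferences dip and rise again. Not single-peaked.
Bloc 3 violates single-peakedness, so the profile is not single-peaked on this axis.

no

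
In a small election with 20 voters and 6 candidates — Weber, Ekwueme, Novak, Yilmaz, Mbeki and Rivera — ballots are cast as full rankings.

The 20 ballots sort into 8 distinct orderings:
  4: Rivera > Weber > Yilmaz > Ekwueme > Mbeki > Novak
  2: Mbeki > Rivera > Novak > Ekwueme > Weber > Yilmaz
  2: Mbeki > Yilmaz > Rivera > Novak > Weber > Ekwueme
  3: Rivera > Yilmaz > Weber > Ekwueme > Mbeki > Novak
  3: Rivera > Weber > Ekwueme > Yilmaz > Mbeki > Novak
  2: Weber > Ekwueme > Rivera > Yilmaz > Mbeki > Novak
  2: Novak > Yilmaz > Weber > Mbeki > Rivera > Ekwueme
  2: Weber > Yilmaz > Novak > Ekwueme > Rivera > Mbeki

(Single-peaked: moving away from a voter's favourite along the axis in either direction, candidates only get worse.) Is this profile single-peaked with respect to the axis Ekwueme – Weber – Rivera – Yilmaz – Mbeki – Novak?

Axis positions: Ekwueme=1, Weber=2, Rivera=3, Yilmaz=4, Mbeki=5, Novak=6.
Faction 1 (peak Rivera at position 3): ranking walks positions 3-2-4-1-5-6, expanding outward from the peak — single-peaked.
Faction 2: ranking walks positions 5-3-6-1-2-4; Rivera is ranked above Yilmaz even though Yilmaz lies between Rivera and the peak Mbeki on the axis — preferences dip and rise again. Not single-peaked.
Faction 3 (peak Mbeki at position 5): ranking walks positions 5-4-3-6-2-1, expanding outward from the peak — single-peaked.
Faction 4 (peak Rivera at position 3): ranking walks positions 3-4-2-1-5-6, expanding outward from the peak — single-peaked.
Faction 5 (peak Rivera at position 3): ranking walks positions 3-2-1-4-5-6, expanding outward from the peak — single-peaked.
Faction 6 (peak Weber at position 2): ranking walks positions 2-1-3-4-5-6, expanding outward from the peak — single-peaked.
Faction 7: ranking walks positions 6-4-2-5-3-1; Yilmaz is ranked above Mbeki even though Mbeki lies between Yilmaz and the peak Novak on the axis — preferences dip and rise again. Not single-peaked.
Faction 8: ranking walks positions 2-4-6-1-3-5; Yilmaz is ranked above Rivera even though Rivera lies between Yilmaz and the peak Weber on the axis — preferences dip and rise again. Not single-peaked.
Faction 2 violates single-peakedness, so the profile is not single-peaked on this axis.

no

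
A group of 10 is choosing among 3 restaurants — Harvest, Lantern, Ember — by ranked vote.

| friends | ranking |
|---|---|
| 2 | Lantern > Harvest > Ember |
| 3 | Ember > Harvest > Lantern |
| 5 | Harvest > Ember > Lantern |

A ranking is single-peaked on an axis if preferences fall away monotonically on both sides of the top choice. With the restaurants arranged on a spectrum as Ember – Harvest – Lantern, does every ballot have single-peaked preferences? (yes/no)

yes

Axis positions: Ember=1, Harvest=2, Lantern=3.
Group 1 (peak Lantern at position 3): ranking walks positions 3-2-1, expanding outward from the peak — single-peaked.
Group 2 (peak Ember at position 1): ranking walks positions 1-2-3, expanding outward from the peak — single-peaked.
Group 3 (peak Harvest at position 2): ranking walks positions 2-1-3, expanding outward from the peak — single-peaked.
Every ranking is single-peaked on this axis.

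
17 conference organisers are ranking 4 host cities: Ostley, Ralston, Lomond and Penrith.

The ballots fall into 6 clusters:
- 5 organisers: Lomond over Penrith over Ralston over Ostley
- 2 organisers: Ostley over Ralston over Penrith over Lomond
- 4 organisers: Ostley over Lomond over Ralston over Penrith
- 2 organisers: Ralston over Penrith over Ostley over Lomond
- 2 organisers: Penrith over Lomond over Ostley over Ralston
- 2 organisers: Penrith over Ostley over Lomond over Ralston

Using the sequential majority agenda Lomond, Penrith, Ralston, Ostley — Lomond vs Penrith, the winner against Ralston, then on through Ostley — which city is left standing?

Round 1: Lomond vs Penrith — 9–8, Lomond advances.
Round 2: Lomond vs Ralston — 13–4, Lomond advances.
Round 3: Lomond vs Ostley — 7–10, Ostley advances.
The agenda winner is Ostley.

Ostley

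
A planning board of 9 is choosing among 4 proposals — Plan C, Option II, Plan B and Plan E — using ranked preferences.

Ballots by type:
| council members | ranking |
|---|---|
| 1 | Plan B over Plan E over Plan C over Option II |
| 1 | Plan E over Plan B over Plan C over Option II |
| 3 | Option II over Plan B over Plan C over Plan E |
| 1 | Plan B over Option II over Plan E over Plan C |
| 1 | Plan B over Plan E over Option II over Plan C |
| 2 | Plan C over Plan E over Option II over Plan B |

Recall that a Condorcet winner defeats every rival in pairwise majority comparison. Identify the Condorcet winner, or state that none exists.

Check each pair by majority over 9 ballots:
Plan C–Option II: Option II 5–4.
Plan C vs Plan B: Plan B wins 7–2.
Plan C vs Plan E: Plan C, 5–4.
Option II vs Plan B: Option II, 5–4.
Option II vs Plan E: 3+1 = 4 for Option II, 5 for Plan E — Plan E by 5–4.
Plan B vs Plan E: Plan B is ranked higher on 1+3+1+1 = 6 ballots, Plan E on 3. Plan B wins 6–3.
No option is unbeaten: Plan C loses to Option II; Option II loses to Plan E; Plan B loses to Option II; Plan E loses to Plan C. In particular Plan C → Plan E → Option II → Plan C is a majority cycle — no Condorcet winner exists.

none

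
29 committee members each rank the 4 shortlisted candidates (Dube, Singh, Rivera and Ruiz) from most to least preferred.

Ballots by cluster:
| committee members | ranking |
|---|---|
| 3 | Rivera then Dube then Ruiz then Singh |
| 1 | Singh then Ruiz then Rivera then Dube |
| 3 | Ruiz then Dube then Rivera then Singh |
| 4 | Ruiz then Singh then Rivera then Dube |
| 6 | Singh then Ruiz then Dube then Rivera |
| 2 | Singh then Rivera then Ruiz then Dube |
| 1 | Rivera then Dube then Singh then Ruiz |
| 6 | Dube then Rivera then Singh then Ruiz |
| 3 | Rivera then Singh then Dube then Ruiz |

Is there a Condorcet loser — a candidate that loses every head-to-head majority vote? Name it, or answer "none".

none

Pairwise majorities:
Dube vs Singh: Dube is ranked higher on 3+3+1+6 = 13 ballots, Singh on 16. Singh wins 16–13.
Dube vs Rivera: Dube, 15–14.
Dube vs Ruiz: Dube preferred on 3+1+6+3 = 13 ballots; Ruiz wins 16–13.
Singh–Rivera: Rivera 16–13.
Singh vs Ruiz: Singh wins 19–10.
Rivera vs Ruiz: Rivera wins 15–14.
Each candidate has at least one pairwise win (Dube beats Rivera; Singh beats Dube; Rivera beats Singh; Ruiz beats Dube) — no Condorcet loser.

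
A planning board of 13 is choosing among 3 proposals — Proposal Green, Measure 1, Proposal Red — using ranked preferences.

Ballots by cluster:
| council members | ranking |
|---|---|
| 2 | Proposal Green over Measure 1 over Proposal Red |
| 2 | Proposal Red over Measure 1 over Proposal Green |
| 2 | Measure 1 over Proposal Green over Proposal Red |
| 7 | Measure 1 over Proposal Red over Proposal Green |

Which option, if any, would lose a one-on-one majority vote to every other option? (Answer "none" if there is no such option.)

Proposal Green

Pairwise majorities:
Proposal Green vs Measure 1: 2 for Proposal Green, 11 for Measure 1 — Measure 1 by 11–2.
Proposal Green vs Proposal Red: 4 to 9, Proposal Red.
Measure 1 vs Proposal Red: 2+2+7 = 11 for Measure 1, 2 for Proposal Red — Measure 1 by 11–2.
Only Proposal Green has no wins; Proposal Green is the Condorcet loser.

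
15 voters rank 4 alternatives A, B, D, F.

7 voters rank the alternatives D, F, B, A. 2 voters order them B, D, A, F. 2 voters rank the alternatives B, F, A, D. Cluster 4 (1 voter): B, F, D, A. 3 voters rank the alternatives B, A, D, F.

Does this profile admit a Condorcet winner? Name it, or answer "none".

Head-to-head results (15 voters):
A vs B: A preferred on 0 ballots; B wins 15–0.
A vs D: 2+3 = 5 for A, 10 for D — D by 10–5.
A vs F: 2+3 = 5 for A, 10 for F — F by 10–5.
B vs D: 8 to 7, B.
B vs F: 8 to 7, B.
D vs F: D preferred on 7+2+3 = 12 ballots; D wins 12–3.
B beats each of A, D, F — B is the Condorcet winner.

B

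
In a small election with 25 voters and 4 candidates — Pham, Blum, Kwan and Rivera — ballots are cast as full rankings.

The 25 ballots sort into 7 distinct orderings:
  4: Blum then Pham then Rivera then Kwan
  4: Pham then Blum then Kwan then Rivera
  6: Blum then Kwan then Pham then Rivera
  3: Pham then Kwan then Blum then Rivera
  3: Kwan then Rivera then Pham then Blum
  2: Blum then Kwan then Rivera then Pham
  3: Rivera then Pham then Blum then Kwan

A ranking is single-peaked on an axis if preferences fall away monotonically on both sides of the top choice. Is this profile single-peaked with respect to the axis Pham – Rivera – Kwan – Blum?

no

Axis positions: Pham=1, Rivera=2, Kwan=3, Blum=4.
Group 1: ranking walks positions 4-1-2-3; Pham is ranked above Kwan even though Kwan lies between Pham and the peak Blum on the axis — preferences dip and rise again. Not single-peaked.
Group 2: ranking walks positions 1-4-3-2; Blum is ranked above Rivera even though Rivera lies between Blum and the peak Pham on the axis — preferences dip and rise again. Not single-peaked.
Group 3: ranking walks positions 4-3-1-2; Pham is ranked above Rivera even though Rivera lies between Pham and the peak Blum on the axis — preferences dip and rise again. Not single-peaked.
Group 4: ranking walks positions 1-3-4-2; Kwan is ranked above Rivera even though Rivera lies between Kwan and the peak Pham on the axis — preferences dip and rise again. Not single-peaked.
Group 5 (peak Kwan at position 3): ranking walks positions 3-2-1-4, expanding outward from the peak — single-peaked.
Group 6 (peak Blum at position 4): ranking walks positions 4-3-2-1, expanding outward from the peak — single-peaked.
Group 7: ranking walks positions 2-1-4-3; Blum is ranked above Kwan even though Kwan lies between Blum and the peak Rivera on the axis — preferences dip and rise again. Not single-peaked.
Group 1 violates single-peakedness, so the profile is not single-peaked on this axis.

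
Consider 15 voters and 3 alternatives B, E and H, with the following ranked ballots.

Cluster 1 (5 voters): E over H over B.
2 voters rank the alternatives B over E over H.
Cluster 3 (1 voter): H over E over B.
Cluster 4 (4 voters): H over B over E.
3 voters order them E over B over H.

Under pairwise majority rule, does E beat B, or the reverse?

Ballots ranking E above B: 5 + 1 + 3 = 9.
Ballots ranking B above E: 15 − 9 = 6.
E wins the head-to-head 9–6.

E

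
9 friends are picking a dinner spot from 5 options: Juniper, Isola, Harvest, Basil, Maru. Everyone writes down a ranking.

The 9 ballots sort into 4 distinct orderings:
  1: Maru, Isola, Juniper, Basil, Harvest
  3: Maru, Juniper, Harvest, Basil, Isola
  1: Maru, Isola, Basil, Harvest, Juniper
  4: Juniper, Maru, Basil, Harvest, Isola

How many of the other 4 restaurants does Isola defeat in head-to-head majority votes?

Isola against each rival (9 friends):
Isola–Juniper: Juniper 7–2.
Isola vs Harvest: Harvest wins 7–2.
Isola vs Basil: Isola is ranked higher on 1+1 = 2 ballots, Basil on 7. Basil wins 7–2.
Isola vs Maru: Maru, 9–0.
Isola beats no one; loses to Juniper, Harvest, Basil, Maru — 0 pairwise wins.

0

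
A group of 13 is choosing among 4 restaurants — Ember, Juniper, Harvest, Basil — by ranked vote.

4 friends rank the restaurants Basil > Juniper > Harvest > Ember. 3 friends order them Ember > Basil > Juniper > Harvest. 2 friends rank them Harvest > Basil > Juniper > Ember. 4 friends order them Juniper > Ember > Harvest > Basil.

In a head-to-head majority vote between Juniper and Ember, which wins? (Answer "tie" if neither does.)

Ballots ranking Juniper above Ember: 4 + 2 + 4 = 10.
Ballots ranking Ember above Juniper: 13 − 10 = 3.
Juniper wins the head-to-head 10–3.

Juniper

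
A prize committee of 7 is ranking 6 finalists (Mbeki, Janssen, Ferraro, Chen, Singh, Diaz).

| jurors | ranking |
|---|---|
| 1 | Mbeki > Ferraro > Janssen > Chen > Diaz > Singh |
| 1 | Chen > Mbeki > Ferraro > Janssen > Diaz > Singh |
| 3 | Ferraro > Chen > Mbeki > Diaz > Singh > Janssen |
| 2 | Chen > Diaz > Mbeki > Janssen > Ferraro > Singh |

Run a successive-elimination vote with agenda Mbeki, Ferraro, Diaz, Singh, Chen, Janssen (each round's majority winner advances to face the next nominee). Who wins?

Round 1: Mbeki vs Ferraro — 4–3, Mbeki advances.
Round 2: Mbeki vs Diaz — 5–2, Mbeki advances.
Round 3: Mbeki vs Singh — 7–0, Mbeki advances.
Round 4: Mbeki vs Chen — 1–6, Chen advances.
Round 5: Chen vs Janssen — 6–1, Chen advances.
The agenda winner is Chen.

Chen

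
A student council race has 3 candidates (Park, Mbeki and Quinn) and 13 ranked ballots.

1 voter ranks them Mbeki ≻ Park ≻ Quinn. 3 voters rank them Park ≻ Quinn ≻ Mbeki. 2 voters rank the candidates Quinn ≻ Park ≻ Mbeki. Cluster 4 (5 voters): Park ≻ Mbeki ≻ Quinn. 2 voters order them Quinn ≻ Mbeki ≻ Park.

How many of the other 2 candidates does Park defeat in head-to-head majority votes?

Park against each rival (13 voters):
Park vs Mbeki: Park is ranked higher on 3+2+5 = 10 ballots, Mbeki on 3. Park wins 10–3.
Park vs Quinn: Park, 9–4.
Park beats Mbeki, Quinn — 2 pairwise wins.

2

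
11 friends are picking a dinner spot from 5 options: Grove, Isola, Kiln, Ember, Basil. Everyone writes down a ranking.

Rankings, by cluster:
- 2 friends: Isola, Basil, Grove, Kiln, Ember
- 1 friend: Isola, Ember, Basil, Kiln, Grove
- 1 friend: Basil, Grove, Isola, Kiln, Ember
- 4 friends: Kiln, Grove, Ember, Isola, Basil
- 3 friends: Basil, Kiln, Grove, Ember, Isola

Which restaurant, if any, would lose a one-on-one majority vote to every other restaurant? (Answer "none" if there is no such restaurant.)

none

Head-to-head results (11 friends):
Grove vs Isola: Grove wins 8–3.
Grove vs Kiln: Kiln wins 8–3.
Grove–Ember: Grove 10–1.
Grove vs Basil: Basil wins 7–4.
Isola vs Kiln: Kiln, 7–4.
Isola vs Ember: 4 to 7, Ember.
Isola vs Basil: Isola, 7–4.
Kiln vs Ember: 2+1+4+3 = 10 for Kiln, 1 for Ember — Kiln by 10–1.
Kiln–Basil: Basil 7–4.
Ember vs Basil: 1+4 = 5 for Ember, 6 for Basil — Basil by 6–5.
No restaurant is winless: Grove beats Isola; Isola beats Basil; Kiln beats Grove; Ember beats Isola; Basil beats Grove. There is no Condorcet loser.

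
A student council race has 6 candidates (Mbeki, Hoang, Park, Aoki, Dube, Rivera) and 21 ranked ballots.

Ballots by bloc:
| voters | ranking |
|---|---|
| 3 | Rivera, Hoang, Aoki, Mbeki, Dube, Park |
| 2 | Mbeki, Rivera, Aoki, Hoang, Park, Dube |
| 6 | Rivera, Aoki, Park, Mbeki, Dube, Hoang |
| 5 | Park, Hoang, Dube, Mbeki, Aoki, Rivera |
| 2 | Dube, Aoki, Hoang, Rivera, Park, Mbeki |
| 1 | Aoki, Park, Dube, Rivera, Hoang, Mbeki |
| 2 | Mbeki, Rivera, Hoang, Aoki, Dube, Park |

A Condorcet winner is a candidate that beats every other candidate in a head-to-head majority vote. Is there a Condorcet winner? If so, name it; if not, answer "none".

Check each pair by majority over 21 ballots:
Mbeki vs Hoang: Mbeki preferred on 2+6+2 = 10 ballots; Hoang wins 11–10.
Mbeki vs Park: Park, 14–7.
Mbeki vs Aoki: Aoki, 12–9.
Mbeki vs Dube: Mbeki wins 13–8.
Mbeki vs Rivera: Rivera, 12–9.
Hoang vs Park: Park wins 12–9.
Hoang vs Aoki: Aoki, 11–10.
Hoang vs Dube: 3+2+5+2 = 12 for Hoang, 9 for Dube — Hoang by 12–9.
Hoang vs Rivera: 7 to 14, Rivera.
Park vs Aoki: Aoki, 16–5.
Park–Dube: Park 14–7.
Park–Rivera: Rivera 15–6.
Aoki vs Dube: Aoki preferred on 3+2+6+1+2 = 14 ballots; Aoki wins 14–7.
Aoki vs Rivera: Aoki is ranked higher on 5+2+1 = 8 ballots, Rivera on 13. Rivera wins 13–8.
Dube vs Rivera: Dube preferred on 5+2+1 = 8 ballots; Rivera wins 13–8.
Only Rivera has no losses; Rivera is the Condorcet winner.

Rivera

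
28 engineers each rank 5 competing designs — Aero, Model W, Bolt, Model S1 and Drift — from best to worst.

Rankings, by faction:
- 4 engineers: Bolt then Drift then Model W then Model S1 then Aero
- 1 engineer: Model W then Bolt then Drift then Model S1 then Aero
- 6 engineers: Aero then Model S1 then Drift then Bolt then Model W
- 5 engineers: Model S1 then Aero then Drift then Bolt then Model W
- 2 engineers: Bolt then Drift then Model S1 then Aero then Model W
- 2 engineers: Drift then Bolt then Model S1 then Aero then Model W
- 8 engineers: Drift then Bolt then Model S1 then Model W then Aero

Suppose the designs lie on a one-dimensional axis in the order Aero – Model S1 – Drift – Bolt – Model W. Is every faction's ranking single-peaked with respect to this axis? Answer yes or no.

yes

Axis positions: Aero=1, Model S1=2, Drift=3, Bolt=4, Model W=5.
Faction 1 (peak Bolt at position 4): ranking walks positions 4-3-5-2-1, expanding outward from the peak — single-peaked.
Faction 2 (peak Model W at position 5): ranking walks positions 5-4-3-2-1, expanding outward from the peak — single-peaked.
Faction 3 (peak Aero at position 1): ranking walks positions 1-2-3-4-5, expanding outward from the peak — single-peaked.
Faction 4 (peak Model S1 at position 2): ranking walks positions 2-1-3-4-5, expanding outward from the peak — single-peaked.
Faction 5 (peak Bolt at position 4): ranking walks positions 4-3-2-1-5, expanding outward from the peak — single-peaked.
Faction 6 (peak Drift at position 3): ranking walks positions 3-4-2-1-5, expanding outward from the peak — single-peaked.
Faction 7 (peak Drift at position 3): ranking walks positions 3-4-2-5-1, expanding outward from the peak — single-peaked.
Every ranking is single-peaked on this axis.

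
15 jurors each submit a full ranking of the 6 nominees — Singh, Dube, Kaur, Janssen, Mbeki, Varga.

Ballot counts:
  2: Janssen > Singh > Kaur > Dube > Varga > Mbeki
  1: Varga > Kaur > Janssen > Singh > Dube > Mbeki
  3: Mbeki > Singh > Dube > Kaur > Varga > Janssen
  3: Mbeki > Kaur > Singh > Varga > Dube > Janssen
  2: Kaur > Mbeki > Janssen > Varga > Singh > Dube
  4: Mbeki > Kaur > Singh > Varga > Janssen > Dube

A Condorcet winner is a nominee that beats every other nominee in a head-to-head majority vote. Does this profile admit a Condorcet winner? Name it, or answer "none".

Check each pair by majority over 15 ballots:
Singh vs Dube: Singh wins 15–0.
Singh vs Kaur: Kaur wins 10–5.
Singh vs Janssen: Singh, 10–5.
Singh vs Mbeki: Mbeki, 12–3.
Singh vs Varga: Singh, 12–3.
Dube vs Kaur: Kaur wins 12–3.
Dube vs Janssen: Janssen, 9–6.
Dube–Mbeki: Mbeki 12–3.
Dube vs Varga: Varga wins 10–5.
Kaur–Janssen: Kaur 13–2.
Kaur vs Mbeki: Mbeki, 10–5.
Kaur vs Varga: Kaur wins 14–1.
Janssen–Mbeki: Mbeki 12–3.
Janssen–Varga: Varga 11–4.
Mbeki vs Varga: Mbeki wins 12–3.
Mbeki beats each of Singh, Dube, Kaur, Janssen, Varga — Mbeki is the Condorcet winner.

Mbeki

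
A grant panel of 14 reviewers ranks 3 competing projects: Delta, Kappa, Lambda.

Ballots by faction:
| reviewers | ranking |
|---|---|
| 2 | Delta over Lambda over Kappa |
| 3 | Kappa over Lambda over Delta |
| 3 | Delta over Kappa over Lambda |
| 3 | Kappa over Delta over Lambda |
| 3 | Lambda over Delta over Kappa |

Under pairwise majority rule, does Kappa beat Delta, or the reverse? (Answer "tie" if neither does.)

Delta

Ballots ranking Kappa above Delta: 3 + 3 = 6.
Ballots ranking Delta above Kappa: 14 − 6 = 8.
Delta wins the head-to-head 8–6.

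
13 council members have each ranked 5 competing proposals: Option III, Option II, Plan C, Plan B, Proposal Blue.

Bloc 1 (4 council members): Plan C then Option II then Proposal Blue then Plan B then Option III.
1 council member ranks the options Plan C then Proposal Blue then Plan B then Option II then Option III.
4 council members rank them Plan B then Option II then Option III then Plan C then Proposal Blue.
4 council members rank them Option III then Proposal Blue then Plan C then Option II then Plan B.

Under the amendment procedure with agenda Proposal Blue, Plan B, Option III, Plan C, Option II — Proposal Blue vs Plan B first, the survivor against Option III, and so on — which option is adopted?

Round 1: Proposal Blue vs Plan B — 9–4, Proposal Blue advances.
Round 2: Proposal Blue vs Option III — 5–8, Option III advances.
Round 3: Option III vs Plan C — 8–5, Option III advances.
Round 4: Option III vs Option II — 4–9, Option II advances.
The agenda winner is Option II.

Option II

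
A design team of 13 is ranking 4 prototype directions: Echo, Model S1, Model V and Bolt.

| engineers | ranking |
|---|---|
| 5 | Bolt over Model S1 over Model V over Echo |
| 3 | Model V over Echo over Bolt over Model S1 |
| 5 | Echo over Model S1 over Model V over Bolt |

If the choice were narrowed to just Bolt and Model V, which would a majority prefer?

Ballots ranking Bolt above Model V: 5.
Ballots ranking Model V above Bolt: 13 − 5 = 8.
Model V wins the head-to-head 8–5.

Model V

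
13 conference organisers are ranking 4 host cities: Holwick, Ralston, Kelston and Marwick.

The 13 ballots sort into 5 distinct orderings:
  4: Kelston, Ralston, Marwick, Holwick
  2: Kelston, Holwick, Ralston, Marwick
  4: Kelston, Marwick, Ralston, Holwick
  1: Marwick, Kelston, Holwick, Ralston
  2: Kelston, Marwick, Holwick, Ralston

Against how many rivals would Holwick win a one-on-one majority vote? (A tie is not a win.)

Holwick against each rival (13 organisers):
Holwick vs Ralston: Ralston, 8–5.
Holwick vs Kelston: 0 to 13, Kelston.
Holwick vs Marwick: Marwick wins 11–2.
Holwick beats no one; loses to Ralston, Kelston, Marwick — 0 pairwise wins.

0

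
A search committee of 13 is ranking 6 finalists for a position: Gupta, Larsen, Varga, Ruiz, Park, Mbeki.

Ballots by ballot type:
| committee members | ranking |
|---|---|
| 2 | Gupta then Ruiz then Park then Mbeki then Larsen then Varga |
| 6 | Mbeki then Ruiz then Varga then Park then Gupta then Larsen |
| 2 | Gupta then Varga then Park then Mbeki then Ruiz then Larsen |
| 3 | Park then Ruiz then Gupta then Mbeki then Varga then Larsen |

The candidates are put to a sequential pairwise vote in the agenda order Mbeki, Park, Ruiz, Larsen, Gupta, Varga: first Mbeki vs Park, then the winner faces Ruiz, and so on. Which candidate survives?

Round 1: Mbeki vs Park — 6–7, Park advances.
Round 2: Park vs Ruiz — 5–8, Ruiz advances.
Round 3: Ruiz vs Larsen — 13–0, Ruiz advances.
Round 4: Ruiz vs Gupta — 9–4, Ruiz advances.
Round 5: Ruiz vs Varga — 11–2, Ruiz advances.
Ruiz survives the agenda.

Ruiz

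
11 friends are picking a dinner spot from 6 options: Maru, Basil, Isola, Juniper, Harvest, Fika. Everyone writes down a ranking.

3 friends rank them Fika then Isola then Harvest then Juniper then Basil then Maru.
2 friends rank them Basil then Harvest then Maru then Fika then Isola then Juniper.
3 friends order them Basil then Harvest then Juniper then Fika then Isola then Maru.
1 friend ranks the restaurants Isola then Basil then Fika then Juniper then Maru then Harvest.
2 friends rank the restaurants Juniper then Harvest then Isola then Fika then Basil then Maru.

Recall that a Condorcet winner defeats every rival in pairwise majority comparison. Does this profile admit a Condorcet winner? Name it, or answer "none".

none

Head-to-head results (11 friends):
Maru vs Basil: Maru preferred on 0 ballots; Basil wins 11–0.
Maru vs Isola: 2 for Maru, 9 for Isola — Isola by 9–2.
Maru vs Juniper: 2 for Maru, 9 for Juniper — Juniper by 9–2.
Maru vs Harvest: 1 for Maru, 10 for Harvest — Harvest by 10–1.
Maru vs Fika: Maru is ranked higher on 2 ballots, Fika on 9. Fika wins 9–2.
Basil vs Isola: Basil preferred on 2+3 = 5 ballots; Isola wins 6–5.
Basil vs Juniper: Basil preferred on 2+3+1 = 6 ballots; Basil wins 6–5.
Basil vs Harvest: 6 to 5, Basil.
Basil vs Fika: 6 to 5, Basil.
Isola vs Juniper: Isola preferred on 3+2+1 = 6 ballots; Isola wins 6–5.
Isola vs Harvest: Isola preferred on 3+1 = 4 ballots; Harvest wins 7–4.
Isola vs Fika: 1+2 = 3 for Isola, 8 for Fika — Fika by 8–3.
Juniper vs Harvest: Juniper is ranked higher on 1+2 = 3 ballots, Harvest on 8. Harvest wins 8–3.
Juniper vs Fika: 5 to 6, Fika.
Harvest vs Fika: Harvest is ranked higher on 2+3+2 = 7 ballots, Fika on 4. Harvest wins 7–4.
No restaurant is unbeaten: Maru loses to Basil; Basil loses to Isola; Isola loses to Harvest; Juniper loses to Basil; Harvest loses to Basil; Fika loses to Basil. In particular Basil beats Harvest beats Isola beats Basil is a majority cycle — no Condorcet winner exists.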